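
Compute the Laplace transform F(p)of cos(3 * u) p/(p^2 + 9)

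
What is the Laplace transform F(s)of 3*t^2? 6/s^3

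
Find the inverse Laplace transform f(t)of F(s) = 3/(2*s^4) t^3/4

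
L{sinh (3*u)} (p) 3/ (p^2 - 9)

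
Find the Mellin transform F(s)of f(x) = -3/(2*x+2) -3*pi*csc(pi*s)/2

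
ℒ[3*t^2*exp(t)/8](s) 3/(4*(s - 1)^3)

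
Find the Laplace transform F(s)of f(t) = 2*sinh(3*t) 6/(s^2 - 9)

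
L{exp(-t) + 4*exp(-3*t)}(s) 4/(s + 3) + 1/(s + 1)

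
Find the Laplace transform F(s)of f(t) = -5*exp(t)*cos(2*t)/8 5*(1 - s)/(8*((s - 1)^2+4))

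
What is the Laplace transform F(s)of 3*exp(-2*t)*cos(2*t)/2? 3*(s + 2)/(2*((s + 2)^2 + 4))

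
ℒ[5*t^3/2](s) 15/s^4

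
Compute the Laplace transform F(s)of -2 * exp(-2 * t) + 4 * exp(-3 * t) 4/(s + 3) - 2/(s + 2)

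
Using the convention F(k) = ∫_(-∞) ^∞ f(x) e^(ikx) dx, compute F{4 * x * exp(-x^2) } 2 * I * sqrt(pi) * k * exp(-k^2/4) 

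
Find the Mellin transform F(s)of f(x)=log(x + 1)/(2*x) -pi*csc(pi*s)/(2*s - 2)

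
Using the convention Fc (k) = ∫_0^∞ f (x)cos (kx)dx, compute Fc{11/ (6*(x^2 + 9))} 11*pi*exp (-3*k)/36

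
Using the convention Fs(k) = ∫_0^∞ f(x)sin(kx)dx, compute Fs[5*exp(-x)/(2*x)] 5*atan(k)/2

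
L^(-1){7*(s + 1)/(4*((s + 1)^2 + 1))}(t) 7*exp(-t)*cos(t)/4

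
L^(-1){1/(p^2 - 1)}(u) sinh(u)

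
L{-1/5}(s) -1/(5*s)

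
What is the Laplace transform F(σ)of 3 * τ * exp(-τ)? 3/(σ + 1)^2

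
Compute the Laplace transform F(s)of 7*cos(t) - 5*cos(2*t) 7*s/(s^2 + 1) - 5*s/(s^2 + 4)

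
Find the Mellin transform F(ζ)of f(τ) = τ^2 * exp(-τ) gamma(ζ+2)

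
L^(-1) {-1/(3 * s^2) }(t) -t/3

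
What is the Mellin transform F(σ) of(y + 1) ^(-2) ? (-pi * σ + pi) /sin(pi * σ) 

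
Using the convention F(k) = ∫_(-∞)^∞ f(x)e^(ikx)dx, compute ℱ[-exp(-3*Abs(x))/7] -6/(7*k^2 + 63)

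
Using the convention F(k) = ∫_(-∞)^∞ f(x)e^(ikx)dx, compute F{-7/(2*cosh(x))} -7*pi/(2*cosh(pi*k/2))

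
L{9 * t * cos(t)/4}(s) 9 * (s^2 - 1)/(4 * (s^2 + 1)^2)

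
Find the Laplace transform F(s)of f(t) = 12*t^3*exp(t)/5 72/(5*(s - 1)^4)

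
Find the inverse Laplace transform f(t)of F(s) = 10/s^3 5*t^2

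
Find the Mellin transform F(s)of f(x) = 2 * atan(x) -pi * sec(pi * s/2)/s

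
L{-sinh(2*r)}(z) -2/(z^2 - 4)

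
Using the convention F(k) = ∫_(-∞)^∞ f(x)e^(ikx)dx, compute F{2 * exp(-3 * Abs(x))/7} 12/(7 * (k^2 + 9))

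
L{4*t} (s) 4/s^2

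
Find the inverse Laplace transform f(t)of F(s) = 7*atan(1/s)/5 7*sin(t)/(5*t)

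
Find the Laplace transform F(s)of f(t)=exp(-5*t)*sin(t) 1/((s + 5)^2 + 1)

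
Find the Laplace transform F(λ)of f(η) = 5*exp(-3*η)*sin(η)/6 5/(6*((λ + 3)^2 + 1))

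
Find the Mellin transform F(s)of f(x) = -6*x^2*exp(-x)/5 -6*gamma(s+2)/5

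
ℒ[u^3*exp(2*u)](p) 6/(p - 2)^4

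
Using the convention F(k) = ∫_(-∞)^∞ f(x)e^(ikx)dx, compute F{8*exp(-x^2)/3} 8*sqrt(pi)*exp(-k^2/4)/3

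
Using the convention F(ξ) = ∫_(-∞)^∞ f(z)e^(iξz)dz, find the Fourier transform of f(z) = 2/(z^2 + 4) pi*exp(-2*Abs(ξ))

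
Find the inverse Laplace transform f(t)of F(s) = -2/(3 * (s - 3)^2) -2 * t * exp(3 * t)/3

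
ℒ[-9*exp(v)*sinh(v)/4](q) -9/(4*q*(q - 2))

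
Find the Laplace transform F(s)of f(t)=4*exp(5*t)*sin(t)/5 4/(5*((s - 5)^2 + 1))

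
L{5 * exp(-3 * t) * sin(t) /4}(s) 5/(4 * ((s + 3) ^2 + 1) ) 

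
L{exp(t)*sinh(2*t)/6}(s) 1/(3*((s - 1)^2 - 4))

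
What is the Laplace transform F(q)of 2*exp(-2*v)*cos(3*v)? 2*(q + 2)/((q + 2)^2 + 9)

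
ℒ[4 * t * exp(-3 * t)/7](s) 4/(7 * (s+3)^2)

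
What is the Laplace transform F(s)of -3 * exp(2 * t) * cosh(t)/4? 3 * (2 - s)/(4 * ((s - 2)^2 - 1))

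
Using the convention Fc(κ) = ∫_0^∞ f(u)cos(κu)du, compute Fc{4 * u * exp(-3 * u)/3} 4 * (9 - κ^2)/(3 * (κ^2 + 9)^2)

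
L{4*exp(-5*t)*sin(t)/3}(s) 4/(3*((s + 5)^2 + 1))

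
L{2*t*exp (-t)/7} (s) 2/ (7*(s + 1)^2)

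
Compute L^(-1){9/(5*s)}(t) 9/5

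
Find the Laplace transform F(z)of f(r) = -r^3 -6/z^4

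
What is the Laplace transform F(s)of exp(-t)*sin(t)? 1/((s + 1)^2 + 1)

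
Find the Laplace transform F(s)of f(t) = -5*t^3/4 -15/(2*s^4)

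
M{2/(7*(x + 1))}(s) 2*pi*csc(pi*s)/7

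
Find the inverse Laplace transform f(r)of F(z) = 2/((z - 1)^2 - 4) exp(r)*sinh(2*r)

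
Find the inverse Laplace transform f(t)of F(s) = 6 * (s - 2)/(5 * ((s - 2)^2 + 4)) 6 * exp(2 * t) * cos(2 * t)/5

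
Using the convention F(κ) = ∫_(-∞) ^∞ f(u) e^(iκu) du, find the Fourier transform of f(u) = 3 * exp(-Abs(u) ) 6/(κ^2 + 1) 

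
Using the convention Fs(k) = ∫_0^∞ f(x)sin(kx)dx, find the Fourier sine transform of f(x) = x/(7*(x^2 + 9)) pi*exp(-3*k)/14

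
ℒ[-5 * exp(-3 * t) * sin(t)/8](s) -5/(8 * (s + 3)^2 + 8)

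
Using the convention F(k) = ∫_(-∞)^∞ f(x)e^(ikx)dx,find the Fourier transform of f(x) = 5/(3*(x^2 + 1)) 5*pi*exp(-Abs(k))/3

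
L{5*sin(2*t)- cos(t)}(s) 10/(s^2 + 4)- s/(s^2 + 1)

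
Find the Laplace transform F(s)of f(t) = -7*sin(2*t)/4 -7/(2*s^2 + 8)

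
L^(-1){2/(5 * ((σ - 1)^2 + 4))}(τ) exp(τ) * sin(2 * τ)/5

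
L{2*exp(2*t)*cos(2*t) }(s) 2*(s - 2) /((s - 2) ^2 + 4) 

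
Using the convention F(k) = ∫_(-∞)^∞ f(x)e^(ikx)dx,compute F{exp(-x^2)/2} sqrt(pi)*exp(-k^2/4)/2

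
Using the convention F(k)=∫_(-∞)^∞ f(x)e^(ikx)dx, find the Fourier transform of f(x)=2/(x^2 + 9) 2 * pi * exp(-3 * Abs(k))/3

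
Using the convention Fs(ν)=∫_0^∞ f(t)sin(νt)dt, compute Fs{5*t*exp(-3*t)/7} 30*ν/(7*(ν^2 + 9)^2)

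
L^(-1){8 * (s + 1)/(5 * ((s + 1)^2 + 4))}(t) 8 * exp(-t) * cos(2 * t)/5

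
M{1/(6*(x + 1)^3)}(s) pi*(s - 2)*(s - 1)/(12*sin(pi*s))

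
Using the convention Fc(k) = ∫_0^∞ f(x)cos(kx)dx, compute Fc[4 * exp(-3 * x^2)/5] 2 * sqrt(3) * sqrt(pi) * exp(-k^2/12)/15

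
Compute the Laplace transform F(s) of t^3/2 3/s^4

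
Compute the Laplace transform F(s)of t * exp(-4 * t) (s + 4)^(-2)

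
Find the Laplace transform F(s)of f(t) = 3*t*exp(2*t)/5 3/(5*(s - 2)^2)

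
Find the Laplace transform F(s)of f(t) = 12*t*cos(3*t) 12*(s^2 - 9)/(s^2 + 9)^2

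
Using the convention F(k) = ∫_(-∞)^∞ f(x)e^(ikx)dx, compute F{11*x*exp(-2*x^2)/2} 11*sqrt(2)*I*sqrt(pi)*k*exp(-k^2/8)/16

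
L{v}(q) q^(-2)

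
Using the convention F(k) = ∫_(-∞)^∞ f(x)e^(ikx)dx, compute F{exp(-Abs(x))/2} 1/(k^2 + 1)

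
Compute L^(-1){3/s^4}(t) t^3/2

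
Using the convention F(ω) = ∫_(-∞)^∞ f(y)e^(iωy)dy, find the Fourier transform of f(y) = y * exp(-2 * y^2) sqrt(2) * I * sqrt(pi) * ω * exp(-ω^2/8)/8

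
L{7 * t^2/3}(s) 14/(3 * s^3)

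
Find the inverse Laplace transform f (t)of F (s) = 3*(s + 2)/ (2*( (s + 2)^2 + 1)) 3*exp (-2*t)*cos (t)/2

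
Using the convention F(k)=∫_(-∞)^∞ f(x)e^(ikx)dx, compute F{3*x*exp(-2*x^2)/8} 3*sqrt(2)*I*sqrt(pi)*k*exp(-k^2/8)/64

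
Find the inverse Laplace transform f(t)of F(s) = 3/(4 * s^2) 3 * t/4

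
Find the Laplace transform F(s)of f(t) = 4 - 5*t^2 4/s - 10/s^3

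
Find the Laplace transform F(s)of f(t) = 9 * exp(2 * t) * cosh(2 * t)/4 9 * (s - 2)/(4 * s * (s - 4))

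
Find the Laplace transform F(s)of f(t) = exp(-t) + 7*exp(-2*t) 7/(s + 2) + 1/(s + 1)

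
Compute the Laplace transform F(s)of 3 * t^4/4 18/s^5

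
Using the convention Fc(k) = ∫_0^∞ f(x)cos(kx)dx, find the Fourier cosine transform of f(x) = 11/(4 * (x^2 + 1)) 11 * pi * exp(-k)/8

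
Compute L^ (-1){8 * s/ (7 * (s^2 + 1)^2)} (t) 4 * t * sin (t)/7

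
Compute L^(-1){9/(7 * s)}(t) 9/7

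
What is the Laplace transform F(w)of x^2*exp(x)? 2/(w - 1)^3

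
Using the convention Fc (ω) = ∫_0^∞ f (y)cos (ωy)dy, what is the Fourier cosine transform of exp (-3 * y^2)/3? sqrt (3) * sqrt (pi) * exp (-ω^2/12)/18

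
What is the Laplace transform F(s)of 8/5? 8/(5 * s)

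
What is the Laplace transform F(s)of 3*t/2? 3/(2*s^2)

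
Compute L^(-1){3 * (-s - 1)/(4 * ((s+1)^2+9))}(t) -3 * exp(-t) * cos(3 * t)/4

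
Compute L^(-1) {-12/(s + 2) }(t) -12 * exp(-2 * t) 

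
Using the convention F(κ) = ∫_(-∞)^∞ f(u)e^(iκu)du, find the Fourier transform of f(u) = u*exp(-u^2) I*sqrt(pi)*κ*exp(-κ^2/4)/2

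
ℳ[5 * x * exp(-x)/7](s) 5 * gamma(s + 1)/7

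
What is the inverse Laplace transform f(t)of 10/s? 10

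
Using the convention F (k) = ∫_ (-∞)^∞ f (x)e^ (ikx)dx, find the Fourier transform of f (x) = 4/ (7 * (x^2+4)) 2 * pi * exp (-2 * Abs (k))/7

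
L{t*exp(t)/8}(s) 1/(8*(s - 1)^2)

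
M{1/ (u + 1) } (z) pi*csc (pi*z) 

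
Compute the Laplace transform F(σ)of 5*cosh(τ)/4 5*σ/(4*(σ^2 - 1))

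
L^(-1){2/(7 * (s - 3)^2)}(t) 2 * t * exp(3 * t)/7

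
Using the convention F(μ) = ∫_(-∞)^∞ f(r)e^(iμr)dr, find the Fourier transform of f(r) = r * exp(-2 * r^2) sqrt(2) * I * sqrt(pi) * μ * exp(-μ^2/8)/8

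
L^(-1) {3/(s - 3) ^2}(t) 3 * t * exp(3 * t) 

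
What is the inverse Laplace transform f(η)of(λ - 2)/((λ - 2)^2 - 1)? exp(2 * η) * cosh(η)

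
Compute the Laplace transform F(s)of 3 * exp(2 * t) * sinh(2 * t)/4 3/(2 * s * (s - 4))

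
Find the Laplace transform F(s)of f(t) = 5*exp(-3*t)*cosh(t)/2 5*(s + 3)/(2*((s + 3)^2 - 1))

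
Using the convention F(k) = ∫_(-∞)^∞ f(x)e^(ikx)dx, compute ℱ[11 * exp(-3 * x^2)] 11 * sqrt(3) * sqrt(pi) * exp(-k^2/12)/3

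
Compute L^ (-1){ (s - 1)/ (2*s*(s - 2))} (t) exp (t)*cosh (t)/2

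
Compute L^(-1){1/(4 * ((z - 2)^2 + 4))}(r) exp(2 * r) * sin(2 * r)/8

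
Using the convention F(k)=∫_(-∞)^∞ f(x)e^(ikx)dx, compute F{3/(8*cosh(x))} 3*pi/(8*cosh(pi*k/2))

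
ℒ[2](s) 2/s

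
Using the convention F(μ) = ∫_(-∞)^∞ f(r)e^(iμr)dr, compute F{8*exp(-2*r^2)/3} 4*sqrt(2)*sqrt(pi)*exp(-μ^2/8)/3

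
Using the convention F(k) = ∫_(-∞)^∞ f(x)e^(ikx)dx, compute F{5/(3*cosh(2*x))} 5*pi/(6*cosh(pi*k/4))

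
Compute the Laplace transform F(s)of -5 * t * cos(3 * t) 5 * (9 - s^2)/(s^2+9)^2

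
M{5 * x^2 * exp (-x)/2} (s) 5 * gamma (s + 2)/2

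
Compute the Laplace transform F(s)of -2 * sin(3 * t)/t -2 * atan(3/s)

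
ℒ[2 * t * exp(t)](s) 2/(s - 1)^2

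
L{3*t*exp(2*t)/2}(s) 3/(2*(s - 2)^2)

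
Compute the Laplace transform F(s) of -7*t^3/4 -21/(2*s^4) 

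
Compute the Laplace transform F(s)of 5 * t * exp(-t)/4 5/(4 * (s + 1)^2)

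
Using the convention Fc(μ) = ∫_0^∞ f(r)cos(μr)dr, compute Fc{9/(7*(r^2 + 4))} 9*pi*exp(-2*μ)/28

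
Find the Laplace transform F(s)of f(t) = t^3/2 3/s^4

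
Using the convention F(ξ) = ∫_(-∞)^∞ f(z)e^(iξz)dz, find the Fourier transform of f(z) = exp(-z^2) sqrt(pi)*exp(-ξ^2/4)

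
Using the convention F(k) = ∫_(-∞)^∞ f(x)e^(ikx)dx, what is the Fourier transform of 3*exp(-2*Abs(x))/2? 6/(k^2 + 4)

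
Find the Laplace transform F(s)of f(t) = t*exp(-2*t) (s+2)^(-2)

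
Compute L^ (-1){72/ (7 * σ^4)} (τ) 12 * τ^3/7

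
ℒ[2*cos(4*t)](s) 2*s/(s^2+16)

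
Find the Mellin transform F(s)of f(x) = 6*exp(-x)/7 6*gamma(s)/7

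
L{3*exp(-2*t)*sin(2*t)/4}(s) 3/(2*((s + 2)^2 + 4))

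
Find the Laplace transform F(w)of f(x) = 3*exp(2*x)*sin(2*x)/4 3/(2*((w - 2)^2 + 4))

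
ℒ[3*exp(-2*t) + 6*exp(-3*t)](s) 6/(s + 3) + 3/(s + 2)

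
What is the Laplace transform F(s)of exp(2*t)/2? 1/(2*(s - 2))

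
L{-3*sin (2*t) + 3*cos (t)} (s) 3*s/ (s^2 + 1) - 6/ (s^2 + 4)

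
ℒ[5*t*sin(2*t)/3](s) 20*s/(3*(s^2+4)^2)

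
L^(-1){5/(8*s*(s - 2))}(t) 5*exp(t)*sinh(t)/8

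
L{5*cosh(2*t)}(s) 5*s/(s^2 - 4)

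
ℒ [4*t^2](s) 8/s^3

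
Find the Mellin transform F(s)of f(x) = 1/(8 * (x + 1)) pi * csc(pi * s)/8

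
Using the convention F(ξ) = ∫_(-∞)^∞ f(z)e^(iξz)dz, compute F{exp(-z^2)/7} sqrt(pi) * exp(-ξ^2/4)/7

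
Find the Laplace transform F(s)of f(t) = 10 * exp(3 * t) 10/(s - 3)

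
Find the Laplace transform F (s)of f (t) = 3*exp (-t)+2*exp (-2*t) 2/ (s+2)+3/ (s+1)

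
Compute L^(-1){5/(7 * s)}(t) 5/7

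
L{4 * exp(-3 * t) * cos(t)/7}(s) 4 * (s + 3)/(7 * ((s + 3)^2 + 1))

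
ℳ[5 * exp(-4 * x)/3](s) 5 * gamma(s)/(3 * 4^s)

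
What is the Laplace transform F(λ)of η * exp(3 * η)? (λ - 3)^(-2)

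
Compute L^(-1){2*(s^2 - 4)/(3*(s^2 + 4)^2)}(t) 2*t*cos(2*t)/3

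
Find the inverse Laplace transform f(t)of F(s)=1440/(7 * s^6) 12 * t^5/7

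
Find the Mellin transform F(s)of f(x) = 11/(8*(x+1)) 11*pi*csc(pi*s)/8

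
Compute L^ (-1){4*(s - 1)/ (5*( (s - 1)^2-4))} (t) 4*exp (t)*cosh (2*t)/5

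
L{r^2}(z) 2/z^3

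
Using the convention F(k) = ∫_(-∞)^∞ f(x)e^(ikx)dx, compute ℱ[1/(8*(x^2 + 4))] pi*exp(-2*Abs(k))/16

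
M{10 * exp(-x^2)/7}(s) 5 * gamma(s/2)/7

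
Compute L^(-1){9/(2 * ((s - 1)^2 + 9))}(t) 3 * exp(t) * sin(3 * t)/2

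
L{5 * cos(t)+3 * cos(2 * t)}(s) 5 * s/(s^2+1)+3 * s/(s^2+4)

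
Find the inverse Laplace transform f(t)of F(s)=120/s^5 5 * t^4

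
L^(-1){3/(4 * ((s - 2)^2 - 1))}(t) 3 * exp(2 * t) * sinh(t)/4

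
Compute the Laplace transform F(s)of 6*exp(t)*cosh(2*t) 6*(s - 1)/((s - 1)^2 - 4)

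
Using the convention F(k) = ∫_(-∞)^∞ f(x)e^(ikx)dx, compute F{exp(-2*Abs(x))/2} 2/(k^2+4)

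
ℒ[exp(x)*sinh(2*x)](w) 2/((w - 1) ^2 - 4) 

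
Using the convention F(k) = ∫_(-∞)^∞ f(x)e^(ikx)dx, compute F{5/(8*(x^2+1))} 5*pi*exp(-Abs(k))/8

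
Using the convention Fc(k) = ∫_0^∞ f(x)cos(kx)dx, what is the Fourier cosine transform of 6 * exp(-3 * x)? 18/(k^2+9)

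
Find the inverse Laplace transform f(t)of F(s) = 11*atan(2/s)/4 11*sin(2*t)/(4*t)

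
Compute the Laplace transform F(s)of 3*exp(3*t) 3/(s - 3)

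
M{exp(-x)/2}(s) gamma(s)/2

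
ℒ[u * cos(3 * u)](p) (p^2 - 9)/(p^2+9)^2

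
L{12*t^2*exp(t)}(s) 24/(s - 1)^3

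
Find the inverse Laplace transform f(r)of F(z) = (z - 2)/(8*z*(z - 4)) exp(2*r)*cosh(2*r)/8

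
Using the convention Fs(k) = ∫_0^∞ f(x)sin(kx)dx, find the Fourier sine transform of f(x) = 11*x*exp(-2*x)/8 11*k/(2*(k^2 + 4)^2)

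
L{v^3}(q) 6/q^4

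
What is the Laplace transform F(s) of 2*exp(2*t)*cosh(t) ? 2*(s - 2) /((s - 2) ^2 - 1) 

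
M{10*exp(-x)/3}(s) 10*gamma(s)/3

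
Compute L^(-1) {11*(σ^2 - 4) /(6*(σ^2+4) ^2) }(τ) 11*τ*cos(2*τ) /6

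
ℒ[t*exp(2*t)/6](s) 1/(6*(s - 2)^2)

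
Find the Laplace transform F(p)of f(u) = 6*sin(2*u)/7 12/(7*(p^2 + 4))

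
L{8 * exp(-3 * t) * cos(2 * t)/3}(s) 8 * (s + 3)/(3 * ((s + 3)^2 + 4))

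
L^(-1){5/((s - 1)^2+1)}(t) 5 * exp(t) * sin(t)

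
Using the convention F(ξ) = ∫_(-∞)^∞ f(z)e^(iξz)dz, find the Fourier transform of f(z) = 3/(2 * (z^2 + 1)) 3 * pi * exp(-Abs(ξ))/2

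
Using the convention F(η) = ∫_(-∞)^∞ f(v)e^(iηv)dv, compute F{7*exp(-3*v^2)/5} 7*sqrt(3)*sqrt(pi)*exp(-η^2/12)/15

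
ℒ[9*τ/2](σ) 9/(2*σ^2)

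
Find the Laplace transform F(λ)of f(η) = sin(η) 1/(λ^2 + 1)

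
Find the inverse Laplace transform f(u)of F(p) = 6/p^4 u^3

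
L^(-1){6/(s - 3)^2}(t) 6*t*exp(3*t)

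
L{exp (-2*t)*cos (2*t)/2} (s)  (s + 2)/ (2*( (s + 2)^2 + 4))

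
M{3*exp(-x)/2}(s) 3*gamma(s)/2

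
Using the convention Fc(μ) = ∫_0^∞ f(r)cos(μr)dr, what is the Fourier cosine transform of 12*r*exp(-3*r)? 12*(9 - μ^2)/(μ^2 + 9)^2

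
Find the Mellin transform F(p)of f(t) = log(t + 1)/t -pi*csc(pi*p)/(p - 1)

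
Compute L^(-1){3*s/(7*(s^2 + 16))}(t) 3*cos(4*t)/7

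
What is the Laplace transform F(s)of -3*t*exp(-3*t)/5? -3/(5*(s + 3)^2)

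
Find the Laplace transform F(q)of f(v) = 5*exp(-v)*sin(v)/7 5/(7*((q + 1)^2 + 1))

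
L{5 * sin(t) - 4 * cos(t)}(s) 5/(s^2 + 1) - 4 * s/(s^2 + 1)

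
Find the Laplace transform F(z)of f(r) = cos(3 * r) z/(z^2 + 9)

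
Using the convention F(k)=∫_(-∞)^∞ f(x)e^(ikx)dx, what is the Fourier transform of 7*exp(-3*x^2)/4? 7*sqrt(3)*sqrt(pi)*exp(-k^2/12)/12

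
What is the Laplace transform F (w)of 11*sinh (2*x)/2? 11/ (w^2 - 4)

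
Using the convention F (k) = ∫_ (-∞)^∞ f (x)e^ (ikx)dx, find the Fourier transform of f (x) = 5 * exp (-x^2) 5 * sqrt (pi) * exp (-k^2/4)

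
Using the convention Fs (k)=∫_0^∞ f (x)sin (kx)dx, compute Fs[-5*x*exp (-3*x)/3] -10*k/ (k^2 + 9)^2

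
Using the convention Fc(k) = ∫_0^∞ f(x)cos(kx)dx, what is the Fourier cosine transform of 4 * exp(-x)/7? 4/(7 * (k^2 + 1))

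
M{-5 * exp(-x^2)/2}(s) -5 * gamma(s/2)/4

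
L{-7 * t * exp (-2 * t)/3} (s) -7/ (3 * (s + 2)^2)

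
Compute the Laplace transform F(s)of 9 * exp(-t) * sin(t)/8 9/(8 * ((s + 1)^2 + 1))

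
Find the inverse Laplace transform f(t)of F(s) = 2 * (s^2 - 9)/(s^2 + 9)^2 2 * t * cos(3 * t)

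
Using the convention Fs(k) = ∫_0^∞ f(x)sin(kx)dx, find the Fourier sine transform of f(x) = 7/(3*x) 7*pi/6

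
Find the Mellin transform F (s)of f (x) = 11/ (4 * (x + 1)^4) 11 * gamma (s) * gamma (4 - s)/24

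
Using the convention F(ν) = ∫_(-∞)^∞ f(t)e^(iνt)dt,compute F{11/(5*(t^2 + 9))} 11*pi*exp(-3*Abs(ν))/15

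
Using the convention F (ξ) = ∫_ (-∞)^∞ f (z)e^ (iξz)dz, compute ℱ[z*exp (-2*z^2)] sqrt (2)*I*sqrt (pi)*ξ*exp (-ξ^2/8)/8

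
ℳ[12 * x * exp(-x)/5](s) 12 * gamma(s + 1)/5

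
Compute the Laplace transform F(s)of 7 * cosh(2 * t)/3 7 * s/(3 * (s^2 - 4))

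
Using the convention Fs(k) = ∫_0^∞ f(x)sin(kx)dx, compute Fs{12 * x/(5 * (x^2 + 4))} 6 * pi * exp(-2 * k)/5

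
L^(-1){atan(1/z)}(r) sin(r)/r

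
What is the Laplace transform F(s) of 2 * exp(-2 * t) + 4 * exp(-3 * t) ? 2/(s + 2) + 4/(s + 3) 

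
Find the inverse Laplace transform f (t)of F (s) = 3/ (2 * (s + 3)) 3 * exp (-3 * t)/2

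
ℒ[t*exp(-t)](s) (s + 1) ^(-2) 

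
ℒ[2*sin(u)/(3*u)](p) 2*atan(1/p)/3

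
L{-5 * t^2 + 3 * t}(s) 3/s^2 - 10/s^3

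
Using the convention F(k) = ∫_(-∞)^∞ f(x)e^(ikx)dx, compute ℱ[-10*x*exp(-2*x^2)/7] -5*sqrt(2)*I*sqrt(pi)*k*exp(-k^2/8)/28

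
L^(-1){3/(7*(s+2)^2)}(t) 3*t*exp(-2*t)/7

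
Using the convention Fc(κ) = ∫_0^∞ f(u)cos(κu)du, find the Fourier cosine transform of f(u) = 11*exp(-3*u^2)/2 11*sqrt(3)*sqrt(pi)*exp(-κ^2/12)/12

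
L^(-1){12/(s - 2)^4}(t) 2 * t^3 * exp(2 * t)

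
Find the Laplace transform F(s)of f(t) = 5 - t 5/s - 1/s^2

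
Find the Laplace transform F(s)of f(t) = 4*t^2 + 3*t 3/s^2 + 8/s^3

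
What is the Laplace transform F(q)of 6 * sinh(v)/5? 6/(5 * (q^2 - 1))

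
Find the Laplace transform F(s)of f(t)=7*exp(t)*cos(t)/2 7*(s - 1)/(2*((s - 1)^2 + 1))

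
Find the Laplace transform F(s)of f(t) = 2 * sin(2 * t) 4/(s^2 + 4)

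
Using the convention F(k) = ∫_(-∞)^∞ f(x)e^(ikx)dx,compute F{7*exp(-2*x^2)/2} 7*sqrt(2)*sqrt(pi)*exp(-k^2/8)/4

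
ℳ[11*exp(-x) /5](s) 11*gamma(s) /5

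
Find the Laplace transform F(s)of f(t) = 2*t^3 12/s^4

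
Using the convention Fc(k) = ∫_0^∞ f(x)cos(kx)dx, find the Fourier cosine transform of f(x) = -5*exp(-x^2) -5*sqrt(pi)*exp(-k^2/4)/2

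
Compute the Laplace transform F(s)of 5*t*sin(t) 10*s/(s^2 + 1)^2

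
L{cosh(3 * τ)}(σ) σ/(σ^2 - 9)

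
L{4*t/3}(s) 4/(3*s^2)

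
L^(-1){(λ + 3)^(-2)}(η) η*exp(-3*η)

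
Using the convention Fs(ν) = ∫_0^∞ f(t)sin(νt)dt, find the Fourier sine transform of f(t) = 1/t pi/2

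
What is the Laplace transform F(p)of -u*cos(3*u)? (9 - p^2)/(p^2 + 9)^2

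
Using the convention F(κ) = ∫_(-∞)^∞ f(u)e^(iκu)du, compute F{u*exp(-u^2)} I*sqrt(pi)*κ*exp(-κ^2/4)/2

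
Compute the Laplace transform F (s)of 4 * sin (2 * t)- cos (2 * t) 8/ (s^2+4)- s/ (s^2+4)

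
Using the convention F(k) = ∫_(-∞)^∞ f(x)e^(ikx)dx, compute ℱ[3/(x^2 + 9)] pi*exp(-3*Abs(k))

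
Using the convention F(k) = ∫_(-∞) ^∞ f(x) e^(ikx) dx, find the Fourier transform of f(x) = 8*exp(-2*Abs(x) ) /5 32/(5*(k^2+4) ) 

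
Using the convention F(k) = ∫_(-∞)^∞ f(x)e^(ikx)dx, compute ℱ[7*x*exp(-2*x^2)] 7*sqrt(2)*I*sqrt(pi)*k*exp(-k^2/8)/8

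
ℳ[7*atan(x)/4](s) -7*pi*sec(pi*s/2)/(8*s)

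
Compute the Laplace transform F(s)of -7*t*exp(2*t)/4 -7/(4*(s - 2)^2)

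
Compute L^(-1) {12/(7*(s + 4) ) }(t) 12*exp(-4*t) /7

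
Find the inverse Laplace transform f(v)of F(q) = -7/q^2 -7 * v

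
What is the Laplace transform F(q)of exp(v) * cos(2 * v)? (q - 1)/((q - 1)^2 + 4)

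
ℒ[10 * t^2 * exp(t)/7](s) 20/(7 * (s - 1)^3)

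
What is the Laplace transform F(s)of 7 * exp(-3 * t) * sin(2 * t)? 14/((s + 3)^2 + 4)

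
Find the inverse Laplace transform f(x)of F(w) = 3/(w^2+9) sin(3 * x)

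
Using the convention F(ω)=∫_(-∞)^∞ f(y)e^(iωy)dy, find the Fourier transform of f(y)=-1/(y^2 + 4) -pi*exp(-2*Abs(ω))/2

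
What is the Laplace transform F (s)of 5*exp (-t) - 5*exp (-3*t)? 5/ (s+1) - 5/ (s+3)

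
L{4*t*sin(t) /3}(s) 8*s/(3*(s^2 + 1) ^2) 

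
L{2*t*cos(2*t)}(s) 2*(s^2 - 4)/(s^2 + 4)^2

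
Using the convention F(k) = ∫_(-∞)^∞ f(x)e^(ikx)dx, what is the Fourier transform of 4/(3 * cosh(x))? 4 * pi/(3 * cosh(pi * k/2))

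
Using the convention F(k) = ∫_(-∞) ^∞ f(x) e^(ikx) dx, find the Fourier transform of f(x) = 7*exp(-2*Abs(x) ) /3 28/(3*(k^2+4) ) 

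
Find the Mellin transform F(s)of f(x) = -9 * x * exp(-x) -9 * gamma(s + 1)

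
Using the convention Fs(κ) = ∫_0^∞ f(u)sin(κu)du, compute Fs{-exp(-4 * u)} -κ/(κ^2 + 16)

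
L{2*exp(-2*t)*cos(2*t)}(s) 2*(s+2)/((s+2)^2+4)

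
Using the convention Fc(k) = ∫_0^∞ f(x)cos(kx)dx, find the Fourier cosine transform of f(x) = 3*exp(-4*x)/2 6/(k^2 + 16)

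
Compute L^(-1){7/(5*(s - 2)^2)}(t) 7*t*exp(2*t)/5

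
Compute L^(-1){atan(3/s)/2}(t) sin(3*t)/(2*t)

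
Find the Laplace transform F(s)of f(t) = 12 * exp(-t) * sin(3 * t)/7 36/(7 * ((s + 1)^2 + 9))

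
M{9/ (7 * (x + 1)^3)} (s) 9 * pi * (s - 2) * (s - 1)/ (14 * sin (pi * s))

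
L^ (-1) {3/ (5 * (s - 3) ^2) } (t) 3 * t * exp (3 * t) /5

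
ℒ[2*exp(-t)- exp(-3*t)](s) 2/(s + 1) - 1/(s + 3)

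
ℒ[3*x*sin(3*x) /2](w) 9*w/(w^2+9) ^2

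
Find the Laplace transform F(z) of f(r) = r z^(-2) 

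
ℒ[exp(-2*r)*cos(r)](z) (z + 2)/((z + 2)^2 + 1)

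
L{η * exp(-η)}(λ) (λ + 1)^(-2)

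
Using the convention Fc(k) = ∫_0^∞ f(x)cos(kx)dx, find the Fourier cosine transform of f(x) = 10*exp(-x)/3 10/(3*(k^2 + 1))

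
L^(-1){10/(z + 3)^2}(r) 10 * r * exp(-3 * r)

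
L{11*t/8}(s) 11/(8*s^2)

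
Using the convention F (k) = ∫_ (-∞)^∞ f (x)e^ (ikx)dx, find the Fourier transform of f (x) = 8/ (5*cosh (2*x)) 4*pi/ (5*cosh (pi*k/4))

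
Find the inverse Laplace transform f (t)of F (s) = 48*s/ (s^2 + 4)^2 12*t*sin (2*t)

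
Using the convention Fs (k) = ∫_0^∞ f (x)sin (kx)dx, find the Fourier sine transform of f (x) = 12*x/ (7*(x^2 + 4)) 6*pi*exp (-2*k)/7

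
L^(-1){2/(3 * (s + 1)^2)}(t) 2 * t * exp(-t)/3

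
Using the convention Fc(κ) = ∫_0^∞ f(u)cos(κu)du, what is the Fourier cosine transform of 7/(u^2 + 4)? 7*pi*exp(-2*κ)/4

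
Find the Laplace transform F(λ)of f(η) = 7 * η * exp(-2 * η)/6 7/(6 * (λ + 2)^2)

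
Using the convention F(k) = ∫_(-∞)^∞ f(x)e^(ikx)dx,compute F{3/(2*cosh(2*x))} 3*pi/(4*cosh(pi*k/4))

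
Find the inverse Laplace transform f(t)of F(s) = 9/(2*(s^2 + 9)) 3*sin(3*t)/2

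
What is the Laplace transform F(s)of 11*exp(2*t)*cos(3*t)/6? 11*(s - 2)/(6*((s - 2)^2+9))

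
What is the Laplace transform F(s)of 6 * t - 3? 6/s^2 - 3/s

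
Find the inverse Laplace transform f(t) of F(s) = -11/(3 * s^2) -11 * t/3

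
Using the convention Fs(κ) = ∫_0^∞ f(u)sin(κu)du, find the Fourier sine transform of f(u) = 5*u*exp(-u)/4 5*κ/(2*(κ^2+1)^2)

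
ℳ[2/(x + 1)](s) 2*pi*csc(pi*s) 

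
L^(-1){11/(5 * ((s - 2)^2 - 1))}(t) 11 * exp(2 * t) * sinh(t)/5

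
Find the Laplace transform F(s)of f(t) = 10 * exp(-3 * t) 10/(s + 3)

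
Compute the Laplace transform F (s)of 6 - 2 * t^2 6/s - 4/s^3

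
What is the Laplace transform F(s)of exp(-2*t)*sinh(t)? 1/((s+2)^2 - 1)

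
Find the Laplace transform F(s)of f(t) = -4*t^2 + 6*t 6/s^2 - 8/s^3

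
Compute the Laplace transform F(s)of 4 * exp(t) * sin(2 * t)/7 8/(7 * ((s - 1)^2 + 4))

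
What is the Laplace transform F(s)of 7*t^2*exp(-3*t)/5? 14/(5*(s + 3)^3)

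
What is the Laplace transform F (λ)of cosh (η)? λ/ (λ^2 - 1)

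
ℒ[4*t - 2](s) 4/s^2-2/s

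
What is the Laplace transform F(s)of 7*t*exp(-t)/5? 7/(5*(s+1)^2)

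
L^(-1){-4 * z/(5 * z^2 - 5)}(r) -4 * cosh(r)/5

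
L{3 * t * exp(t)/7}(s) 3/(7 * (s - 1)^2)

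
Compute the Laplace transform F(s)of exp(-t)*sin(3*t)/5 3/(5*((s+1)^2+9))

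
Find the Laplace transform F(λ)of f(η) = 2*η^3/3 4/λ^4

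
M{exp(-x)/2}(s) gamma(s)/2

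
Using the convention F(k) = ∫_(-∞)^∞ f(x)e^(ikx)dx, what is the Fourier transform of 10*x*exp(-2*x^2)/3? 5*sqrt(2)*I*sqrt(pi)*k*exp(-k^2/8)/12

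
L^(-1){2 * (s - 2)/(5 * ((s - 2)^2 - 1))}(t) 2 * exp(2 * t) * cosh(t)/5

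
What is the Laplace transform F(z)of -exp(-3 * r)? -1/(z + 3)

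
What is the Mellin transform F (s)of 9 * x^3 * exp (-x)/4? 9 * gamma (s + 3)/4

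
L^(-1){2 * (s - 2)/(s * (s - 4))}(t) 2 * exp(2 * t) * cosh(2 * t)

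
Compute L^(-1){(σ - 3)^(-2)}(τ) τ * exp(3 * τ)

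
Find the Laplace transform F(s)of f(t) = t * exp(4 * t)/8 1/(8 * (s - 4)^2)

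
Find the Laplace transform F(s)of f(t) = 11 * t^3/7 66/(7 * s^4)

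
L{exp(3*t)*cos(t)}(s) (s - 3)/((s - 3)^2 + 1)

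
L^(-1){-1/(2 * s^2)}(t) -t/2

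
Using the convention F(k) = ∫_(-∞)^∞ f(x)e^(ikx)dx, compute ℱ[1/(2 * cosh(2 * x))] pi/(4 * cosh(pi * k/4))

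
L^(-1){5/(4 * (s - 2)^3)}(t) 5 * t^2 * exp(2 * t)/8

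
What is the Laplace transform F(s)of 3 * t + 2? 3/s^2 + 2/s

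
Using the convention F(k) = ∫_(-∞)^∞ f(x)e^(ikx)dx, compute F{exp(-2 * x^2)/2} sqrt(2) * sqrt(pi) * exp(-k^2/8)/4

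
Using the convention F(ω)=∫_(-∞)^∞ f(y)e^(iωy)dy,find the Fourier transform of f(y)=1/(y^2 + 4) pi*exp(-2*Abs(ω))/2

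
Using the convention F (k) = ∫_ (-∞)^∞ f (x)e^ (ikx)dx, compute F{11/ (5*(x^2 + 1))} 11*pi*exp (-Abs (k))/5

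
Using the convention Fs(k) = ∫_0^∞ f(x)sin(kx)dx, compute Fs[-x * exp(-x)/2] -k/(k^2+1)^2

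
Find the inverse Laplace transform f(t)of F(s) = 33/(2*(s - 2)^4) 11*t^3*exp(2*t)/4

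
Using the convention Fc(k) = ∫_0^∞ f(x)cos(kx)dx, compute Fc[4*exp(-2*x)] 8/(k^2 + 4)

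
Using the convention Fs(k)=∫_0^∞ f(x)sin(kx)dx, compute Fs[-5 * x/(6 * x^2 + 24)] -5 * pi * exp(-2 * k)/12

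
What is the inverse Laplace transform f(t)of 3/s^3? 3 * t^2/2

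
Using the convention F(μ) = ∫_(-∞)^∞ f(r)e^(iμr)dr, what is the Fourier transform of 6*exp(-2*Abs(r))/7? 24/(7*(μ^2 + 4))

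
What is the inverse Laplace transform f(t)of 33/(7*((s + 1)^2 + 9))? 11*exp(-t)*sin(3*t)/7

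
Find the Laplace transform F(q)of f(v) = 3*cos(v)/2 3*q/(2*(q^2 + 1))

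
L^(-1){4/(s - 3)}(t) 4*exp(3*t)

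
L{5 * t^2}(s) 10/s^3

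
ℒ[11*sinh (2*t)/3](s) 22/ (3*(s^2 - 4))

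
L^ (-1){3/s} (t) 3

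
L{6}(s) 6/s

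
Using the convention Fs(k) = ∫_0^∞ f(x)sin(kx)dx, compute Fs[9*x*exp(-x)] 18*k/(k^2 + 1)^2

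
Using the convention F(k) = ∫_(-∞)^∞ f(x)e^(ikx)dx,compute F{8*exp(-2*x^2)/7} 4*sqrt(2)*sqrt(pi)*exp(-k^2/8)/7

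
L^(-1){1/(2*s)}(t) 1/2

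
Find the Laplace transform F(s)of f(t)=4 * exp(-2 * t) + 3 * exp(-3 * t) 4/(s + 2) + 3/(s + 3)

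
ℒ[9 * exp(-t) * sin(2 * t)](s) 18/((s + 1)^2 + 4)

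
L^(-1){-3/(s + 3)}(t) -3*exp(-3*t)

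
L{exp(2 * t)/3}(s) 1/(3 * (s - 2))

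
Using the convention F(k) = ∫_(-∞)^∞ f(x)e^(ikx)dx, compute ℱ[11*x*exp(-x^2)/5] 11*I*sqrt(pi)*k*exp(-k^2/4)/10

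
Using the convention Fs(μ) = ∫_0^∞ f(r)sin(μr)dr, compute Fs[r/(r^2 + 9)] pi*exp(-3*μ)/2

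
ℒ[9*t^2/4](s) 9/(2*s^3)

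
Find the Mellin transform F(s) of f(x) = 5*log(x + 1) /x -5*pi*csc(pi*s) /(s - 1) 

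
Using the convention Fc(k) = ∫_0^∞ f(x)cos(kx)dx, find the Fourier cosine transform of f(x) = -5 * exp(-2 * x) -10/(k^2 + 4)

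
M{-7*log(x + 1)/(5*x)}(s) 7*pi*csc(pi*s)/(5*(s - 1))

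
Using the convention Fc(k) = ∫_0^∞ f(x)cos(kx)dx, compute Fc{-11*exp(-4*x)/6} -22/(3*k^2 + 48)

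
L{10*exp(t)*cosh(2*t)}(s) 10*(s - 1)/((s - 1)^2-4)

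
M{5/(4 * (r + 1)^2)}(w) -5 * pi * (w - 1)/(4 * sin(pi * w))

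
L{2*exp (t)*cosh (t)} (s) 2*(s - 1)/ (s*(s - 2))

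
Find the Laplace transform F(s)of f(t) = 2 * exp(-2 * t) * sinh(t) 2/((s + 2)^2 - 1)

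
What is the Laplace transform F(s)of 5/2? 5/(2*s)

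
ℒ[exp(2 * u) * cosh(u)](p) (p - 2)/((p - 2)^2 - 1)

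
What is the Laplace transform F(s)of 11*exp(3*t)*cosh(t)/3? 11*(s - 3)/(3*((s - 3)^2 - 1))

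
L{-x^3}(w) -6/w^4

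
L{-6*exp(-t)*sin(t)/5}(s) -6/(5*(s + 1)^2 + 5)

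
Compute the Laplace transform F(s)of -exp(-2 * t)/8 -1/(8 * s + 16)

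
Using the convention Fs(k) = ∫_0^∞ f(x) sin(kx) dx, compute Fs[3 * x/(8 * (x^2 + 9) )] 3 * pi * exp(-3 * k) /16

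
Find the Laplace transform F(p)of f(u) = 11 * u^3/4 33/(2 * p^4)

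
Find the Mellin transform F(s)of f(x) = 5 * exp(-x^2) 5 * gamma(s/2)/2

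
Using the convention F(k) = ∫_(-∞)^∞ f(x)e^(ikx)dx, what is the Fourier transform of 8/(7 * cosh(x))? 8 * pi/(7 * cosh(pi * k/2))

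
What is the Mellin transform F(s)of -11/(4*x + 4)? -11*pi*csc(pi*s)/4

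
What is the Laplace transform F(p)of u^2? 2/p^3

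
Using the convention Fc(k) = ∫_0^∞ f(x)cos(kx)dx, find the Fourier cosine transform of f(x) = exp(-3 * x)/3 1/(k^2 + 9)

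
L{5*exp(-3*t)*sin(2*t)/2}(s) 5/((s + 3)^2 + 4)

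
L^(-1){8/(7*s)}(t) 8/7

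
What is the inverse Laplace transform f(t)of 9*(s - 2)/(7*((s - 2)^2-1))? 9*exp(2*t)*cosh(t)/7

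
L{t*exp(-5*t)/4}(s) 1/(4*(s+5)^2)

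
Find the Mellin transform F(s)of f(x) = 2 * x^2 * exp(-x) 2 * gamma(s + 2)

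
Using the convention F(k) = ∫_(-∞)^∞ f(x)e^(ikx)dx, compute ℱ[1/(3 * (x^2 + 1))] pi * exp(-Abs(k))/3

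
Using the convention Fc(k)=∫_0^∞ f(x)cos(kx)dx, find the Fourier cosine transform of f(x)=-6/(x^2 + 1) -3*pi*exp(-k)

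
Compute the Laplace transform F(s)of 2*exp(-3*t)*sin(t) 2/((s+3)^2+1)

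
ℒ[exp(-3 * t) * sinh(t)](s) 1/((s + 3)^2-1)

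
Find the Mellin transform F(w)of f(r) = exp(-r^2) gamma(w/2)/2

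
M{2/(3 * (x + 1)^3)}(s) pi * (s - 2) * (s - 1)/(3 * sin(pi * s))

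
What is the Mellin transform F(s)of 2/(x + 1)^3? gamma(s)*gamma(3 - s)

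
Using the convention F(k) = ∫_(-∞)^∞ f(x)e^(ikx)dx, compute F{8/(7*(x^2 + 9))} 8*pi*exp(-3*Abs(k))/21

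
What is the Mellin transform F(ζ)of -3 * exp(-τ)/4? -3 * gamma(ζ)/4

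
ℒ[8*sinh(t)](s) 8/(s^2-1)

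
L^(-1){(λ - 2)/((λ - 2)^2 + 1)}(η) exp(2 * η) * cos(η)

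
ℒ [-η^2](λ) -2/λ^3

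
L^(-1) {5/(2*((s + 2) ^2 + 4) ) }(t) 5*exp(-2*t)*sin(2*t) /4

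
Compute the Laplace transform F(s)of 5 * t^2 10/s^3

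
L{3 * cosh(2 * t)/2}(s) 3 * s/(2 * (s^2 - 4))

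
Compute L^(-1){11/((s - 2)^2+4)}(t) 11*exp(2*t)*sin(2*t)/2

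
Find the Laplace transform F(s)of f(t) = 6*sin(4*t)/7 24/(7*(s^2 + 16))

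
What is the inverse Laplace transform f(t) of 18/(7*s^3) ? 9*t^2/7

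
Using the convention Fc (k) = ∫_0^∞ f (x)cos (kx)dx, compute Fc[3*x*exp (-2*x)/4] 3*(4 - k^2)/ (4*(k^2 + 4)^2)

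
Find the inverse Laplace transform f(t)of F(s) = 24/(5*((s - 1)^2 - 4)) 12*exp(t)*sinh(2*t)/5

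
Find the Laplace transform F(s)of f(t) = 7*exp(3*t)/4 7/(4*(s - 3))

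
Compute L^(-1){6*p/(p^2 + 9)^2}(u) u*sin(3*u)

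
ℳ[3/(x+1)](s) 3*pi*csc(pi*s)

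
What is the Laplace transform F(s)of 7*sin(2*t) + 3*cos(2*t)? 14/(s^2 + 4) + 3*s/(s^2 + 4)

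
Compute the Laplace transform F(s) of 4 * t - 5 4/s^2 - 5/s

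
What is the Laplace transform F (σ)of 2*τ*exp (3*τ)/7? 2/ (7*(σ - 3)^2)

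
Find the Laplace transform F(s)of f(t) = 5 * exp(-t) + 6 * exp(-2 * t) 6/(s + 2) + 5/(s + 1)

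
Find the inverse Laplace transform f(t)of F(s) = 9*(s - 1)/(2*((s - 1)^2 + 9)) 9*exp(t)*cos(3*t)/2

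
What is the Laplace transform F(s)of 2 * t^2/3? 4/(3 * s^3)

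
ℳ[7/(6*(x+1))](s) 7*pi*csc(pi*s)/6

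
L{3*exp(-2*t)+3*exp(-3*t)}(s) 3/(s+2)+3/(s+3)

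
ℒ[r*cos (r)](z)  (z^2 - 1)/ (z^2 + 1)^2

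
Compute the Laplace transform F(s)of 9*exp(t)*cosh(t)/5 9*(s - 1)/(5*s*(s - 2))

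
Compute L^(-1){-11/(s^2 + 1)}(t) -11 * sin(t)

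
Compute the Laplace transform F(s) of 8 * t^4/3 64/s^5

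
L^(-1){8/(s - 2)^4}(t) 4 * t^3 * exp(2 * t)/3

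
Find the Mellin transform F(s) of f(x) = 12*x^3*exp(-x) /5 12*gamma(s + 3) /5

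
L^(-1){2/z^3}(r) r^2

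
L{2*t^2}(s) 4/s^3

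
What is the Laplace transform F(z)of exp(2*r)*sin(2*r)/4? 1/(2*((z - 2)^2 + 4))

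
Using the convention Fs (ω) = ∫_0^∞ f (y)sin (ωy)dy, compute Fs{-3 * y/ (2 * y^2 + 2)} -3 * pi * exp (-ω)/4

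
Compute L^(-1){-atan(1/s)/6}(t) -sin(t)/(6*t)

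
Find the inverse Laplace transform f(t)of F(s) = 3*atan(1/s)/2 3*sin(t)/(2*t)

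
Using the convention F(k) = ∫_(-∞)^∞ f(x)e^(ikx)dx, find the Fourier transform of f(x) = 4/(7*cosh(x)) 4*pi/(7*cosh(pi*k/2))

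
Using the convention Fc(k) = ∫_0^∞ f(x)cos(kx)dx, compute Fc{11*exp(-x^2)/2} 11*sqrt(pi)*exp(-k^2/4)/4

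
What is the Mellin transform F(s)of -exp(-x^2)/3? -gamma(s/2)/6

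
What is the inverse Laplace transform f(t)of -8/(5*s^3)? -4*t^2/5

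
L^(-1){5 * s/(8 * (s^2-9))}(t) 5 * cosh(3 * t)/8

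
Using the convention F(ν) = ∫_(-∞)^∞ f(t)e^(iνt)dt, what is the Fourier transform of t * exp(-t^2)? I * sqrt(pi) * ν * exp(-ν^2/4)/2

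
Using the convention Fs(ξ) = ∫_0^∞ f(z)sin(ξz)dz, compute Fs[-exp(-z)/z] -atan(ξ)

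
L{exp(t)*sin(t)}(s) 1/((s - 1)^2+1)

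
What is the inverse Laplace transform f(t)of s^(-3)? t^2/2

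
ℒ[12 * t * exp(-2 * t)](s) 12/(s+2)^2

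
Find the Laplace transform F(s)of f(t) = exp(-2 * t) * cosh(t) (s + 2)/((s + 2)^2 - 1)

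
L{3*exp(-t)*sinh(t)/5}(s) 3/(5*s*(s + 2))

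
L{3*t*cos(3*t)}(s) 3*(s^2 - 9)/(s^2 + 9)^2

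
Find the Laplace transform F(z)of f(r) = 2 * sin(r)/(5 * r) 2 * atan(1/z)/5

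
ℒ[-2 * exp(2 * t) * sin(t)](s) -2/((s - 2)^2 + 1)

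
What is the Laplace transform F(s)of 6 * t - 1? 6/s^2 - 1/s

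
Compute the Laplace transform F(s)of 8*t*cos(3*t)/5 8*(s^2 - 9)/(5*(s^2 + 9)^2)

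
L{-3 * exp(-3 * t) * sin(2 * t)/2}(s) -3/((s + 3)^2 + 4)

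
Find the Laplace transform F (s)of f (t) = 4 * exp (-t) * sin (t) 4/ ( (s + 1)^2 + 1)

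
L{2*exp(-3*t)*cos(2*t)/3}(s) 2*(s + 3)/(3*((s + 3)^2 + 4))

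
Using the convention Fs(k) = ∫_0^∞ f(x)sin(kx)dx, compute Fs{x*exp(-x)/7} 2*k/(7*(k^2+1)^2)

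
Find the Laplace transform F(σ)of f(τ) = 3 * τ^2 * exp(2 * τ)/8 3/(4 * (σ - 2)^3)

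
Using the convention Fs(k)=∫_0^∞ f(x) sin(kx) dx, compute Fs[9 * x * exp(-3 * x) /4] 27 * k/(2 * (k^2+9) ^2) 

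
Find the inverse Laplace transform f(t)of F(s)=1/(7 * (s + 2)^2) t * exp(-2 * t)/7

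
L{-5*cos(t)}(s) -5*s/(s^2 + 1)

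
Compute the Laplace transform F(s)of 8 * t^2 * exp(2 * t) 16/(s - 2)^3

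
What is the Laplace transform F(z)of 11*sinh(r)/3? 11/(3*(z^2 - 1))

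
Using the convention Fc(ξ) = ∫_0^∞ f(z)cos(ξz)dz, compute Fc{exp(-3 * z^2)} sqrt(3) * sqrt(pi) * exp(-ξ^2/12)/6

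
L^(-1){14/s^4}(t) 7*t^3/3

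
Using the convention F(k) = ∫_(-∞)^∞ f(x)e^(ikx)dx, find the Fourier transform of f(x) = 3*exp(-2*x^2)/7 3*sqrt(2)*sqrt(pi)*exp(-k^2/8)/14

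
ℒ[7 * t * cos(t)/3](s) 7 * (s^2 - 1)/(3 * (s^2 + 1)^2)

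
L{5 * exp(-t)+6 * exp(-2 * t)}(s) 6/(s+2)+5/(s+1)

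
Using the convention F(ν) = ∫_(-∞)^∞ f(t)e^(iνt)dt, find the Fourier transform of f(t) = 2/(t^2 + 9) 2 * pi * exp(-3 * Abs(ν))/3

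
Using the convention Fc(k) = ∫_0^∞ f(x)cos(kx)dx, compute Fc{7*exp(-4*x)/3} 28/(3*(k^2+16))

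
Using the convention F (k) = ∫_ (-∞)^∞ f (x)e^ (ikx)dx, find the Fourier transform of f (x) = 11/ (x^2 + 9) 11*pi*exp (-3*Abs (k))/3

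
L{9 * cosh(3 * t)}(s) 9 * s/(s^2 - 9)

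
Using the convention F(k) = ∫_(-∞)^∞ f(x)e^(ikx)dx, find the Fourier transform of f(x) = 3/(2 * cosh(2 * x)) 3 * pi/(4 * cosh(pi * k/4))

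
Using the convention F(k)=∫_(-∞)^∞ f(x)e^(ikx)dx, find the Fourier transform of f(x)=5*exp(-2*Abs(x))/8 5/(2*(k^2 + 4))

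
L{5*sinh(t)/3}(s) 5/(3*(s^2 - 1))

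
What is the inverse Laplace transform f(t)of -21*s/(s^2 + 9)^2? -7*t*sin(3*t)/2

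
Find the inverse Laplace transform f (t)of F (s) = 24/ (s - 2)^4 4 * t^3 * exp (2 * t)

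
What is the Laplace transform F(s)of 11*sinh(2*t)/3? 22/(3*(s^2 - 4))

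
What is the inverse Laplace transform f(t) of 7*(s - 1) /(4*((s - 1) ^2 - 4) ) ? 7*exp(t)*cosh(2*t) /4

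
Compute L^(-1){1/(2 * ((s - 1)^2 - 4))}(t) exp(t) * sinh(2 * t)/4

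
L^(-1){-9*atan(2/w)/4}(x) -9*sin(2*x)/(4*x)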